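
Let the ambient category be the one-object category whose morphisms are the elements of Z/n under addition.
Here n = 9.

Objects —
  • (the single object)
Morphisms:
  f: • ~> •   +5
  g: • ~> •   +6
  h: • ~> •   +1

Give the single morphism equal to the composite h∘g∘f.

  0 +5≡5 +6≡2 +1≡3  (mod 9)
composite: +3

Answer: +3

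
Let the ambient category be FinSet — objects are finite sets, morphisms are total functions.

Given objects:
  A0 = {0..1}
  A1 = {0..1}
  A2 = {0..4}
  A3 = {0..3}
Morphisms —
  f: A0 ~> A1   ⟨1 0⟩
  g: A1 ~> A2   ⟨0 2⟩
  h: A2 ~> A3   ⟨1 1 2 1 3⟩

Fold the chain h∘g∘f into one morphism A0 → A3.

  0 f~>1 g~>2 h~>2
  1 f~>0 g~>0 h~>1
⟦path⟧: ⟨2 1⟩

Answer: ⟨2 1⟩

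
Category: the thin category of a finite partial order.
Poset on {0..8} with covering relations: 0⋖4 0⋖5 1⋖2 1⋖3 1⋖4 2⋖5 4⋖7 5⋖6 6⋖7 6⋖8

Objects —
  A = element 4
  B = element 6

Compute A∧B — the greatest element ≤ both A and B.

Answer: NO MEET EXISTS

Work:
Lower bounds of A=4 and B=6: {0,1}
  maximal lower bounds 0 and 1 are incomparable: neither 0⊑1 nor 1⊑0
→ no greatest lower bound exists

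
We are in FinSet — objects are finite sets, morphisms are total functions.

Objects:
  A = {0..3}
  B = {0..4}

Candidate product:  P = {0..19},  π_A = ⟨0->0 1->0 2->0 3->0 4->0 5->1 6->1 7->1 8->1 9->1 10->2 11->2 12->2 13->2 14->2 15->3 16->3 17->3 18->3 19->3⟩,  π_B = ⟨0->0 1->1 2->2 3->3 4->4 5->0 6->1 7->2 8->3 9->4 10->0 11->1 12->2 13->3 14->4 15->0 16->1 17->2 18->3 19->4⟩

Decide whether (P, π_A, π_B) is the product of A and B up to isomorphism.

|A|·|B| = 4·5 = 20;  |P| = 20
Check the pairing map k ↦ (π_A(k), π_B(k)):
  0 -> (0,0)
  1 -> (0,1)
  2 -> (0,2)
  3 -> (0,3)
  4 -> (0,4)
  5 -> (1,0)
  6 -> (1,1)
  7 -> (1,2)
  8 -> (1,3)
  9 -> (1,4)
  10 -> (2,0)
  11 -> (2,1)
  12 -> (2,2)
  13 -> (2,3)
  14 -> (2,4)
  15 -> (3,0)
  16 -> (3,1)
  17 -> (3,2)
  18 -> (3,3)
  19 -> (3,4)
distinct pairs in image: 20 / 20 needed
  → bijection onto A×B; projections well-typed.

Answer: VALID PRODUCT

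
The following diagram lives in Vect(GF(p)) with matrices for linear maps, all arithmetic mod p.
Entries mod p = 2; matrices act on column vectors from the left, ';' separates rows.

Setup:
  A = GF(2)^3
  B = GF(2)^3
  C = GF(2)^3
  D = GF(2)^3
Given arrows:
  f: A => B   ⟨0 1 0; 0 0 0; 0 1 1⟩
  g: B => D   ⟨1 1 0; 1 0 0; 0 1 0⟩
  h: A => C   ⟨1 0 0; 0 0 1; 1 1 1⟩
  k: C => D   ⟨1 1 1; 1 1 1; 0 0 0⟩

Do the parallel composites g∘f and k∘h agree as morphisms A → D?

Along f;g (path 1):
  e0=⟨1,0,0⟩ f=>⟨0,0,0⟩ g=>⟨0,0,0⟩
  e1=⟨0,1,0⟩ f=>⟨1,0,1⟩ g=>⟨1,1,0⟩
  e2=⟨0,0,1⟩ f=>⟨0,0,1⟩ g=>⟨0,0,0⟩
  ⟦path⟧₁ = ⟨0 1 0; 0 1 0; 0 0 0⟩
Along h;k (path 2):
  e0=⟨1,0,0⟩ h=>⟨1,0,1⟩ k=>⟨0,0,0⟩
  e1=⟨0,1,0⟩ h=>⟨0,0,1⟩ k=>⟨1,1,0⟩
  e2=⟨0,0,1⟩ h=>⟨0,1,1⟩ k=>⟨0,0,0⟩
  ⟦path⟧₂ = ⟨0 1 0; 0 1 0; 0 0 0⟩
Equal? equal; square commutes

Answer: COMMUTES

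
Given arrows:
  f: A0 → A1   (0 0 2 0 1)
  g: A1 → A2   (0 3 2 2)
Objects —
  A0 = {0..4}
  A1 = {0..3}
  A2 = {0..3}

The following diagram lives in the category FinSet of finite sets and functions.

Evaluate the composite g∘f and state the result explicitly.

Answer: (0 0 2 0 3)

Work:
  0 f→0 g→0
  1 f→0 g→0
  2 f→2 g→2
  3 f→0 g→0
  4 f→1 g→3
result: (0 0 2 0 3)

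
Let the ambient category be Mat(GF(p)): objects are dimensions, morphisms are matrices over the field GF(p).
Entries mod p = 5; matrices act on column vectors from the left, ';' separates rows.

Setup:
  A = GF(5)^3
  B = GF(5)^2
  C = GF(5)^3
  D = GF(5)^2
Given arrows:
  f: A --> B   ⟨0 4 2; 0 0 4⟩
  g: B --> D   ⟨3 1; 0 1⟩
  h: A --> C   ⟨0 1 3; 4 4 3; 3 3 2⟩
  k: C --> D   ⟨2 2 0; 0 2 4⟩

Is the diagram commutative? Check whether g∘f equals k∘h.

Answer: DOES NOT COMMUTE

Derivation:
1) trace f;g:
  e0=(1,0,0) f-->(0,0) g-->(0,0)
  e1=(0,1,0) f-->(4,0) g-->(2,0)
  e2=(0,0,1) f-->(2,4) g-->(0,4)
  composite₁ = ⟨0 2 0; 0 0 4⟩
2) trace h;k:
  e0=(1,0,0) h-->(0,4,3) k-->(3,0)
  e1=(0,1,0) h-->(1,4,3) k-->(0,0)
  e2=(0,0,1) h-->(3,3,2) k-->(2,4)
  composite₂ = ⟨3 0 2; 0 0 4⟩
Equal? distinct morphisms ✗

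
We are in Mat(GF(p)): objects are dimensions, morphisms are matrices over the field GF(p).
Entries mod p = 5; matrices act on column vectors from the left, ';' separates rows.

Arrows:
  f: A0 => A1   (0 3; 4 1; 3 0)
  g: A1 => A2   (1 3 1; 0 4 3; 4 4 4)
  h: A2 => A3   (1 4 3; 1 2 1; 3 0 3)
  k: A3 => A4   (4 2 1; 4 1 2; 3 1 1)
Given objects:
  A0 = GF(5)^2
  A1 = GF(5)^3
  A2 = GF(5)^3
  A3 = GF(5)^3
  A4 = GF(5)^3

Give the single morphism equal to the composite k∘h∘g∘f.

  e0=⟨1,0⟩ f=>⟨0,4,3⟩ g=>⟨0,0,3⟩ h=>⟨4,3,4⟩ k=>⟨1,2,4⟩
  e1=⟨0,1⟩ f=>⟨3,1,0⟩ g=>⟨1,4,1⟩ h=>⟨0,0,1⟩ k=>⟨1,2,1⟩
composite: (1 1; 2 2; 4 1)

Answer: (1 1; 2 2; 4 1)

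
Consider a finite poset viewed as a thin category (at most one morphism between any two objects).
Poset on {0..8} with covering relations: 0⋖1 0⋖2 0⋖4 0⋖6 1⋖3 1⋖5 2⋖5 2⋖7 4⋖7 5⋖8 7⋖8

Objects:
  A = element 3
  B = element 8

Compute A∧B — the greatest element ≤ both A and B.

Lower bounds of A=3 and B=8: {0,1}
  0 ≤ 1
  1 ≤ 1
glb = 1

Answer: A∧B = 1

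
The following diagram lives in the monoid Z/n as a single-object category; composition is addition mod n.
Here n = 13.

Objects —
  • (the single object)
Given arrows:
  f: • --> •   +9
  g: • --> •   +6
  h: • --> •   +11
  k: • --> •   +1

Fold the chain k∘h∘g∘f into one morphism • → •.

Answer: +1

Work:
  0 +9≡9 +6≡2 +11≡0 +1≡1  (mod 13)
result: +1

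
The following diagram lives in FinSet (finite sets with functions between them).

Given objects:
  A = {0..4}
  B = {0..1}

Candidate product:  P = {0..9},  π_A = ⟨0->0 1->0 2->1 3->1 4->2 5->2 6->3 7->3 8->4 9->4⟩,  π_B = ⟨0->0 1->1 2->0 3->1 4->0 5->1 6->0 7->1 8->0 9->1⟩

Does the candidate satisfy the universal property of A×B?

|A|·|B| = 5·2 = 10;  |P| = 10
Check the pairing map k ↦ (π_A(k), π_B(k)):
  0 -> (0,0)
  1 -> (0,1)
  2 -> (1,0)
  3 -> (1,1)
  4 -> (2,0)
  5 -> (2,1)
  6 -> (3,0)
  7 -> (3,1)
  8 -> (4,0)
  9 -> (4,1)
distinct pairs in image: 10 / 10 needed
  → bijection onto A×B; projections well-typed.

Answer: VALID PRODUCT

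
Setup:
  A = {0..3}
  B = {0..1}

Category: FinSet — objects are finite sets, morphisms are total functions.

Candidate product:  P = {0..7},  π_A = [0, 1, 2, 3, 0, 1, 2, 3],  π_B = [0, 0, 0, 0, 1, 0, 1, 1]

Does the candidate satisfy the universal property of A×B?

|A|·|B| = 4·2 = 8;  |P| = 8
Check the pairing map k ↦ (π_A(k), π_B(k)):
  0 -> (0,0)
  1 -> (1,0)
  2 -> (2,0)
  3 -> (3,0)
  4 -> (0,1)
  5 -> (1,0)  ✗ repeats pair of k=1
  6 -> (2,1)
  7 -> (3,1)
distinct pairs in image: 7 / 8 needed
  → (1,0) hit at k=1 and k=5

Answer: NOT A VALID PRODUCT — duplicate pair at indices 1,5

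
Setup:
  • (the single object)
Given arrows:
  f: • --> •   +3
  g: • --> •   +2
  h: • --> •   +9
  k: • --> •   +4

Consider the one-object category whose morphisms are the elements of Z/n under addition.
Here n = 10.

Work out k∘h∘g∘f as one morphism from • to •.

  0 +3≡3 +2≡5 +9≡4 +4≡8  (mod 10)
composite: +8

Answer: +8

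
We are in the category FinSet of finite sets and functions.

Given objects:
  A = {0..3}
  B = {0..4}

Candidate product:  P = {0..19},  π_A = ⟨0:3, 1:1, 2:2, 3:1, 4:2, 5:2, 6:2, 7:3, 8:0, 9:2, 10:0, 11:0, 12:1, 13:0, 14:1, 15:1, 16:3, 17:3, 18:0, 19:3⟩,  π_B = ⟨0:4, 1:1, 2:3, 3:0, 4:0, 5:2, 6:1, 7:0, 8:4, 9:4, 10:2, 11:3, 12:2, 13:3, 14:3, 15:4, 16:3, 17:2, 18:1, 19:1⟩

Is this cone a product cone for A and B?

Answer: NOT A VALID PRODUCT — duplicate pair at indices 13,11

Work:
|A|·|B| = 4·5 = 20;  |P| = 20
Check the pairing map k ↦ (π_A(k), π_B(k)):
  0 : (3,4)
  1 : (1,1)
  2 : (2,3)
  3 : (1,0)
  4 : (2,0)
  5 : (2,2)
  6 : (2,1)
  7 : (3,0)
  8 : (0,4)
  9 : (2,4)
  10 : (0,2)
  11 : (0,3)
  12 : (1,2)
  13 : (0,3)  ✗ repeats pair of k=11
  14 : (1,3)
  15 : (1,4)
  16 : (3,3)
  17 : (3,2)
  18 : (0,1)
  19 : (3,1)
distinct pairs in image: 19 / 20 needed
  → (0,3) hit at k=11 and k=13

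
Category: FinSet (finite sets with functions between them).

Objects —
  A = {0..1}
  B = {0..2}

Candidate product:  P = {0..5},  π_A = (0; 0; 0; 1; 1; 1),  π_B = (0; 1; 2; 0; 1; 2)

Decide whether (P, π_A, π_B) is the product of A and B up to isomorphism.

|A|·|B| = 2·3 = 6;  |P| = 6
Check the pairing map k ↦ (π_A(k), π_B(k)):
  0 -> (0,0)
  1 -> (0,1)
  2 -> (0,2)
  3 -> (1,0)
  4 -> (1,1)
  5 -> (1,2)
distinct pairs in image: 6 / 6 needed
  → bijection onto A×B; projections well-typed.

Answer: VALID PRODUCT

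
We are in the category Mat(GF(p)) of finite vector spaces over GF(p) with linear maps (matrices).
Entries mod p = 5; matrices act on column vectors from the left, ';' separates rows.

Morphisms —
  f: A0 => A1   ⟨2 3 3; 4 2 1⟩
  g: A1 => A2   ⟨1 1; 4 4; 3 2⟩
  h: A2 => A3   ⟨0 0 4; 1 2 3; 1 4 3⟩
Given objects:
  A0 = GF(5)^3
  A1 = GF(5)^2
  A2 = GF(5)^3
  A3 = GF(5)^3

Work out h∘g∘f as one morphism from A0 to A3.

Answer: ⟨1 2 4; 1 4 4; 4 4 1⟩

Trace:
  e0=⟨1,0,0⟩ f=>⟨2,4⟩ g=>⟨1,4,4⟩ h=>⟨1,1,4⟩
  e1=⟨0,1,0⟩ f=>⟨3,2⟩ g=>⟨0,0,3⟩ h=>⟨2,4,4⟩
  e2=⟨0,0,1⟩ f=>⟨3,1⟩ g=>⟨4,1,1⟩ h=>⟨4,4,1⟩
composite: ⟨1 2 4; 1 4 4; 4 4 1⟩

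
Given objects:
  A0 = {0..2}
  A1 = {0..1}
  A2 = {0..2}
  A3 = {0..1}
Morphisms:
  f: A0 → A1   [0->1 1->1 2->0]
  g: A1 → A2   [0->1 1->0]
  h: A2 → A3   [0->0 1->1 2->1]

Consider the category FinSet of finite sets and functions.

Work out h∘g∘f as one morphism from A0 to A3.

  0 f→1 g→0 h→0
  1 f→1 g→0 h→0
  2 f→0 g→1 h→1
composite: [0->0 1->0 2->1]

Answer: [0->0 1->0 2->1]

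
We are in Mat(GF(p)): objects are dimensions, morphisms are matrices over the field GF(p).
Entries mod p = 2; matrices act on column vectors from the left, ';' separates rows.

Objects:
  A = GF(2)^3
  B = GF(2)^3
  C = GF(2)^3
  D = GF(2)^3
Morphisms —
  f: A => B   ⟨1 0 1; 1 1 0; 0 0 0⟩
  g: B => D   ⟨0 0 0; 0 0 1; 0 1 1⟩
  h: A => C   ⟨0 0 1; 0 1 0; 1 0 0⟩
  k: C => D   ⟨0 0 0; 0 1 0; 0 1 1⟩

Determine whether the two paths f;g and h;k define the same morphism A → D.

Answer: DOES NOT COMMUTE

Derivation:
Path 1 = f;g:
  e0=⟨1,0,0⟩ f=>⟨1,1,0⟩ g=>⟨0,0,1⟩
  e1=⟨0,1,0⟩ f=>⟨0,1,0⟩ g=>⟨0,0,1⟩
  e2=⟨0,0,1⟩ f=>⟨1,0,0⟩ g=>⟨0,0,0⟩
  result₁ = ⟨0 0 0; 0 0 0; 1 1 0⟩
Path 2 = h;k:
  e0=⟨1,0,0⟩ h=>⟨0,0,1⟩ k=>⟨0,0,1⟩
  e1=⟨0,1,0⟩ h=>⟨0,1,0⟩ k=>⟨0,1,1⟩
  e2=⟨0,0,1⟩ h=>⟨1,0,0⟩ k=>⟨0,0,0⟩
  result₂ = ⟨0 0 0; 0 1 0; 1 1 0⟩
Equal? differ; not commutative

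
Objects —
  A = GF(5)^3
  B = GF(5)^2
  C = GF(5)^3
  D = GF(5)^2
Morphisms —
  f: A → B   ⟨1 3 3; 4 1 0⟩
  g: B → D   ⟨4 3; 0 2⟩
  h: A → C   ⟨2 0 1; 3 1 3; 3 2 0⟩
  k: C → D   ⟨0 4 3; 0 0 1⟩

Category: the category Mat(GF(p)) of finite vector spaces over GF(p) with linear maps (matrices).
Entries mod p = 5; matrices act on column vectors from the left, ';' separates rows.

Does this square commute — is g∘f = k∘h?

Path 1 = f;g:
  e0=[1,0,0] f→[1,4] g→[1,3]
  e1=[0,1,0] f→[3,1] g→[0,2]
  e2=[0,0,1] f→[3,0] g→[2,0]
  composite₁ = ⟨1 0 2; 3 2 0⟩
Path 2 = h;k:
  e0=[1,0,0] h→[2,3,3] k→[1,3]
  e1=[0,1,0] h→[0,1,2] k→[0,2]
  e2=[0,0,1] h→[1,3,0] k→[2,0]
  composite₂ = ⟨1 0 2; 3 2 0⟩
Equal? YES — commutes

Answer: COMMUTES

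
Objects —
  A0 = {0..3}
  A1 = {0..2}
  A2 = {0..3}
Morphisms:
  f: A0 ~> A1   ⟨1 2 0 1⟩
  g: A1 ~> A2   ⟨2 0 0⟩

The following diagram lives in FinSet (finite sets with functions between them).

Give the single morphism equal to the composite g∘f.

Answer: ⟨0 0 2 0⟩

Derivation:
  0 f~>1 g~>0
  1 f~>2 g~>0
  2 f~>0 g~>2
  3 f~>1 g~>0
composite: ⟨0 0 2 0⟩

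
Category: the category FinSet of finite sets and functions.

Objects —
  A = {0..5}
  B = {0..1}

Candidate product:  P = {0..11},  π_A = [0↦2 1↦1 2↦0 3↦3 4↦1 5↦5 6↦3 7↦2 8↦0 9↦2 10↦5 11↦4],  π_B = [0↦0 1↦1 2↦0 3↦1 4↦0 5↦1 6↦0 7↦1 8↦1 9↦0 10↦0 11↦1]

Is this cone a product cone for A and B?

|A|·|B| = 6·2 = 12;  |P| = 12
Check the pairing map k ↦ (π_A(k), π_B(k)):
  0 ↦ (2,0)
  1 ↦ (1,1)
  2 ↦ (0,0)
  3 ↦ (3,1)
  4 ↦ (1,0)
  5 ↦ (5,1)
  6 ↦ (3,0)
  7 ↦ (2,1)
  8 ↦ (0,1)
  9 ↦ (2,0)  ✗ repeats pair of k=0
  10 ↦ (5,0)
  11 ↦ (4,1)
distinct pairs in image: 11 / 12 needed
  → (2,0) hit at k=0 and k=9

Answer: NOT A VALID PRODUCT — duplicate pair at indices 9,0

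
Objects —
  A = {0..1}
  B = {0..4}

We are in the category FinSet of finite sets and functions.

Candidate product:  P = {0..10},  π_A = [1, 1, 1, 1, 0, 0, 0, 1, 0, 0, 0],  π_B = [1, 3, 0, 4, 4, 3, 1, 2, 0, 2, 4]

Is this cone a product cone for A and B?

Answer: NOT A VALID PRODUCT — |P|=11 ≠ |A|·|B|=10

Derivation:
|A|·|B| = 2·5 = 10;  |P| = 11
  → cardinalities differ; no bijection possible.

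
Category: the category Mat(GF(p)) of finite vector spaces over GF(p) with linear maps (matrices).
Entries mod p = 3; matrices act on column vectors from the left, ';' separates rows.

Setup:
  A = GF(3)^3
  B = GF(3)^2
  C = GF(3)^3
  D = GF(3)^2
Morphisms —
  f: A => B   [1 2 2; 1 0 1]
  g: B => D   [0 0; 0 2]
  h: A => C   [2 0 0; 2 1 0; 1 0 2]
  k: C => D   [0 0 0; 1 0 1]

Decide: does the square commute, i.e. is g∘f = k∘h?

Path 1 = f;g:
  e0=(1,0,0) f=>(1,1) g=>(0,2)
  e1=(0,1,0) f=>(2,0) g=>(0,0)
  e2=(0,0,1) f=>(2,1) g=>(0,2)
  ⟦path⟧₁ = [0 0 0; 2 0 2]
Path 2 = h;k:
  e0=(1,0,0) h=>(2,2,1) k=>(0,0)
  e1=(0,1,0) h=>(0,1,0) k=>(0,0)
  e2=(0,0,1) h=>(0,0,2) k=>(0,2)
  ⟦path⟧₂ = [0 0 0; 0 0 2]
Equal? differ; not commutative

Answer: DOES NOT COMMUTE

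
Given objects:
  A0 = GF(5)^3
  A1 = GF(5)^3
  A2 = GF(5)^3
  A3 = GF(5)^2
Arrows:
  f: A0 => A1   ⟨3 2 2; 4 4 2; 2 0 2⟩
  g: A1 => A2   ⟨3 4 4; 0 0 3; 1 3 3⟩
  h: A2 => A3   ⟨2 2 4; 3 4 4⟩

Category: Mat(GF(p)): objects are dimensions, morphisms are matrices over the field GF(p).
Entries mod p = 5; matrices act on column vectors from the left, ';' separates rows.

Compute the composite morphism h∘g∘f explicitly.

Answer: ⟨2 0 2; 2 2 1⟩

Derivation:
  e0=(1,0,0) f=>(3,4,2) g=>(3,1,1) h=>(2,2)
  e1=(0,1,0) f=>(2,4,0) g=>(2,0,4) h=>(0,2)
  e2=(0,0,1) f=>(2,2,2) g=>(2,1,4) h=>(2,1)
result: ⟨2 0 2; 2 2 1⟩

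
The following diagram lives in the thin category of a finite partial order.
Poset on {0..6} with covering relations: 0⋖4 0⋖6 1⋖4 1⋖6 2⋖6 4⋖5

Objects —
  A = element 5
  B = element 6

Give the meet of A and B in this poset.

Answer: NO MEET EXISTS

Derivation:
Lower bounds of A=5 and B=6: {0,1}
  maximal lower bounds 0 and 1 are incomparable: neither 0<=1 nor 1<=0
→ no greatest lower bound exists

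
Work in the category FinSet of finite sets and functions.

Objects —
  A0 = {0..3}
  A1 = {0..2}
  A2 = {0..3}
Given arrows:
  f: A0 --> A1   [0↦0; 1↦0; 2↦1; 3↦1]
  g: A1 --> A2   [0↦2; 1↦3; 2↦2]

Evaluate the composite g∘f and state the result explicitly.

Answer: [0↦2; 1↦2; 2↦3; 3↦3]

Work:
  0 f-->0 g-->2
  1 f-->0 g-->2
  2 f-->1 g-->3
  3 f-->1 g-->3
composite: [0↦2; 1↦2; 2↦3; 3↦3]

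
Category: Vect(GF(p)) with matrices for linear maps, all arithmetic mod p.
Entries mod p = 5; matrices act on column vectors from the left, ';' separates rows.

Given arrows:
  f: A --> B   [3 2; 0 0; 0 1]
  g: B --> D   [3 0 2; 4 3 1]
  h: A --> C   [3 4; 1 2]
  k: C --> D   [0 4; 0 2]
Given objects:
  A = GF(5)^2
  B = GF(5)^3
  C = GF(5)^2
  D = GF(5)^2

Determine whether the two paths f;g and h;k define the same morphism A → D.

Answer: COMMUTES

Derivation:
1) trace f;g:
  e0=[1,0] f-->[3,0,0] g-->[4,2]
  e1=[0,1] f-->[2,0,1] g-->[3,4]
  composite₁ = [4 3; 2 4]
2) trace h;k:
  e0=[1,0] h-->[3,1] k-->[4,2]
  e1=[0,1] h-->[4,2] k-->[3,4]
  composite₂ = [4 3; 2 4]
Equal? same morphism ✓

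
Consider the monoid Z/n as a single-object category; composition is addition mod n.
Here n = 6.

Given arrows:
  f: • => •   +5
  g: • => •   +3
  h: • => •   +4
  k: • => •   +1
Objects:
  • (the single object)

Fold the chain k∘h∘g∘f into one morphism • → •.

Answer: +1

Derivation:
  0 +5≡5 +3≡2 +4≡0 +1≡1  (mod 6)
⟦path⟧: +1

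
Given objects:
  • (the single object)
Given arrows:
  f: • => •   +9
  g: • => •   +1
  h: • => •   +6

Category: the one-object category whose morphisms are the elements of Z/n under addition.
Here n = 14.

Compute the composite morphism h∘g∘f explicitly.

Answer: +2

Work:
  0 +9≡9 +1≡10 +6≡2  (mod 14)
composite: +2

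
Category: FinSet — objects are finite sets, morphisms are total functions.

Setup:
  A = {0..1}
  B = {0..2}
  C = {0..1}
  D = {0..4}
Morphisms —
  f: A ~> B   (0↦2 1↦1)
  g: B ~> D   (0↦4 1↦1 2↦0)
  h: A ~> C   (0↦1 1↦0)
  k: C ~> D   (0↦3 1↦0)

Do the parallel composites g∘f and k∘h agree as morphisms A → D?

Along f;g (path 1):
  0 f~>2 g~>0
  1 f~>1 g~>1
  composite₁ = (0↦0 1↦1)
Along h;k (path 2):
  0 h~>1 k~>0
  1 h~>0 k~>3
  composite₂ = (0↦0 1↦3)
Equal? differ; not commutative

Answer: DOES NOT COMMUTE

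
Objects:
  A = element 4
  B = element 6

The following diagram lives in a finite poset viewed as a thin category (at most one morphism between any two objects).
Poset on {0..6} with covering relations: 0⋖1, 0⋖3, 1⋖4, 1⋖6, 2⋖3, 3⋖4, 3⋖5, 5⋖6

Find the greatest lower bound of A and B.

{x : x⊑A ∧ x⊑B} = {0,1,2,3}  (A=4, B=6)
  maximal lower bounds 1 and 3 are incomparable: neither 1⊑3 nor 3⊑1
→ no greatest lower bound exists

Answer: NO MEET EXISTS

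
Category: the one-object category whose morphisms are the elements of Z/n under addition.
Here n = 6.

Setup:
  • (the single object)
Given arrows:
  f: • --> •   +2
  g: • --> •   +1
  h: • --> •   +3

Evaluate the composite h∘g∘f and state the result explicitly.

  0 +2≡2 +1≡3 +3≡0  (mod 6)
composite: +0

Answer: +0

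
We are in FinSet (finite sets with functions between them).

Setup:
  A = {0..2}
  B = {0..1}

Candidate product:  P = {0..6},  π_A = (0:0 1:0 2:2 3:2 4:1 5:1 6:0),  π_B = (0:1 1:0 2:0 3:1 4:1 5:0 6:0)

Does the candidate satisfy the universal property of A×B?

|A|·|B| = 3·2 = 6;  |P| = 7
  → cardinalities differ; no bijection possible.

Answer: NOT A VALID PRODUCT — |P|=7 ≠ |A|·|B|=6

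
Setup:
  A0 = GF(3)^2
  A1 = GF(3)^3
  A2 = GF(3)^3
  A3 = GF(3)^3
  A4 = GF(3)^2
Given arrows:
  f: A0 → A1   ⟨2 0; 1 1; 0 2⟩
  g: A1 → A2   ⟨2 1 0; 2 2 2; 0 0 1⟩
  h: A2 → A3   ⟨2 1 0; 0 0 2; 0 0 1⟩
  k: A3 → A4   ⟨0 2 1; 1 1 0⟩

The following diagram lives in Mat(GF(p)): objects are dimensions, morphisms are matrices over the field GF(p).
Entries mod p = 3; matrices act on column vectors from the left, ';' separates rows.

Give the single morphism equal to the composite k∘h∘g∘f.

Answer: ⟨0 1; 1 0⟩

Trace:
  e0=[1,0] f→[2,1,0] g→[2,0,0] h→[1,0,0] k→[0,1]
  e1=[0,1] f→[0,1,2] g→[1,0,2] h→[2,1,2] k→[1,0]
result: ⟨0 1; 1 0⟩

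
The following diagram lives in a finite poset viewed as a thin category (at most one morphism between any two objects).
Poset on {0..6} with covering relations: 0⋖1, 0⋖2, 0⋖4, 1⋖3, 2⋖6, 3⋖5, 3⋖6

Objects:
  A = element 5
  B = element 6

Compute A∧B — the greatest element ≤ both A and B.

Answer: A∧B = 3

Trace:
{x : x≤A ∧ x≤B} = {0,1,3}  (A=5, B=6)
  0 ≤ 3
  1 ≤ 3
  3 ≤ 3
glb = 3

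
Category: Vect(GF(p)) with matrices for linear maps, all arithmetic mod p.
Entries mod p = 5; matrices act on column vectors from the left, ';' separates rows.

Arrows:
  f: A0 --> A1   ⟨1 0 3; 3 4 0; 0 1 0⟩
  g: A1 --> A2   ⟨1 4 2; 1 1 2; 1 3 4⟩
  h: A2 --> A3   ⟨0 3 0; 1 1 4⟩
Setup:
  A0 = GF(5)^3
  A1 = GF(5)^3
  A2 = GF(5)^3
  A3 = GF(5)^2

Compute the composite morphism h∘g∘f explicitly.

  e0=[1,0,0] f-->[1,3,0] g-->[3,4,0] h-->[2,2]
  e1=[0,1,0] f-->[0,4,1] g-->[3,1,1] h-->[3,3]
  e2=[0,0,1] f-->[3,0,0] g-->[3,3,3] h-->[4,3]
⟦path⟧: ⟨2 3 4; 2 3 3⟩

Answer: ⟨2 3 4; 2 3 3⟩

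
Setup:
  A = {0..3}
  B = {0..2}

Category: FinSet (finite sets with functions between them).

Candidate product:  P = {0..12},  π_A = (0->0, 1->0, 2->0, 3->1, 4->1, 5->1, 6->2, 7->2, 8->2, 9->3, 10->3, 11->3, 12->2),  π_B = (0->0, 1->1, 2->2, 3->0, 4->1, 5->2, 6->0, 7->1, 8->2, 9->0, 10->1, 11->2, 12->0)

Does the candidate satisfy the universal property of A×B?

Answer: NOT A VALID PRODUCT — |P|=13 ≠ |A|·|B|=12

Work:
|A|·|B| = 4·3 = 12;  |P| = 13
  → cardinalities differ; no bijection possible.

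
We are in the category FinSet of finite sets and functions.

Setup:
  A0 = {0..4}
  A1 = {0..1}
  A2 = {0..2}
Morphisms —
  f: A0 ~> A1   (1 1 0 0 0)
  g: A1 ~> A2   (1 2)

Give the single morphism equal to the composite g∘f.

Answer: (2 2 1 1 1)

Derivation:
  0 f~>1 g~>2
  1 f~>1 g~>2
  2 f~>0 g~>1
  3 f~>0 g~>1
  4 f~>0 g~>1
⟦path⟧: (2 2 1 1 1)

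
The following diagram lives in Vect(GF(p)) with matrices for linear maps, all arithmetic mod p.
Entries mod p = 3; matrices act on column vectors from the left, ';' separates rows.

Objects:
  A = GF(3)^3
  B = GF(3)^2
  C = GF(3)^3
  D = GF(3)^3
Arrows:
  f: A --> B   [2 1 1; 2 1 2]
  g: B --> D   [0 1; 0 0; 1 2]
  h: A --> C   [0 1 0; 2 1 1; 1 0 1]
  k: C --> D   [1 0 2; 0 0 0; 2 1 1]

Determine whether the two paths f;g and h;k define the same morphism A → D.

1) trace f;g:
  e0=⟨1,0,0⟩ f-->⟨2,2⟩ g-->⟨2,0,0⟩
  e1=⟨0,1,0⟩ f-->⟨1,1⟩ g-->⟨1,0,0⟩
  e2=⟨0,0,1⟩ f-->⟨1,2⟩ g-->⟨2,0,2⟩
  ⟦path⟧₁ = [2 1 2; 0 0 0; 0 0 2]
2) trace h;k:
  e0=⟨1,0,0⟩ h-->⟨0,2,1⟩ k-->⟨2,0,0⟩
  e1=⟨0,1,0⟩ h-->⟨1,1,0⟩ k-->⟨1,0,0⟩
  e2=⟨0,0,1⟩ h-->⟨0,1,1⟩ k-->⟨2,0,2⟩
  ⟦path⟧₂ = [2 1 2; 0 0 0; 0 0 2]
Equal? equal; square commutes

Answer: COMMUTES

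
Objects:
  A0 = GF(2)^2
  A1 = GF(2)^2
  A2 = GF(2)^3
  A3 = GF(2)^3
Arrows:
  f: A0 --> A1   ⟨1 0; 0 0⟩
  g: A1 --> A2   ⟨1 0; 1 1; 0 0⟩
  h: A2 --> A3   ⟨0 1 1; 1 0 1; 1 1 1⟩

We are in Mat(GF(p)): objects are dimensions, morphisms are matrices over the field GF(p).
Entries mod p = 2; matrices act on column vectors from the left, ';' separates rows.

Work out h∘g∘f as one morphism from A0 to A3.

  e0=(1,0) f-->(1,0) g-->(1,1,0) h-->(1,1,0)
  e1=(0,1) f-->(0,0) g-->(0,0,0) h-->(0,0,0)
result: ⟨1 0; 1 0; 0 0⟩

Answer: ⟨1 0; 1 0; 0 0⟩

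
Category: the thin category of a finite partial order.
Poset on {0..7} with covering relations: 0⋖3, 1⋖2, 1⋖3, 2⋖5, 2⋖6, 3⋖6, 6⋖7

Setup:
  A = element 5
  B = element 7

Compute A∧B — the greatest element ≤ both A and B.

Lower bounds of A=5 and B=7: {1,2}
  1 <= 2
  2 <= 2
glb = 2

Answer: A∧B = 2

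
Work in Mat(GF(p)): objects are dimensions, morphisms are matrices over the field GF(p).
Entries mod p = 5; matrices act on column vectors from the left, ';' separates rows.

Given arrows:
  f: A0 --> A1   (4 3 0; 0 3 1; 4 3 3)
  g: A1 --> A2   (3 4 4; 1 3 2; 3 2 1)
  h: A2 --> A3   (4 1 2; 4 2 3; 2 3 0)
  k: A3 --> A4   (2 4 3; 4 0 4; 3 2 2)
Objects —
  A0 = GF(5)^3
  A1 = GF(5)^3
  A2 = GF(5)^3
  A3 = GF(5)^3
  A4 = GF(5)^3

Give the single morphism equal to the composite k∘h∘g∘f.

Answer: (4 0 1; 2 4 3; 0 2 1)

Work:
  e0=[1,0,0] f-->[4,0,4] g-->[3,2,1] h-->[1,4,2] k-->[4,2,0]
  e1=[0,1,0] f-->[3,3,3] g-->[3,3,3] h-->[1,2,0] k-->[0,4,2]
  e2=[0,0,1] f-->[0,1,3] g-->[1,4,0] h-->[3,2,4] k-->[1,3,1]
⟦path⟧: (4 0 1; 2 4 3; 0 2 1)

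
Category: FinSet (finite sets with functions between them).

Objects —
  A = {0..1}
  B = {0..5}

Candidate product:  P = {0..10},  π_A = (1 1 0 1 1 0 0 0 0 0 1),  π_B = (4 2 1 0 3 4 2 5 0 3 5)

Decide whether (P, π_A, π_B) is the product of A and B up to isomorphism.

|A|·|B| = 2·6 = 12;  |P| = 11
  → cardinalities differ; no bijection possible.

Answer: NOT A VALID PRODUCT — |P|=11 ≠ |A|·|B|=12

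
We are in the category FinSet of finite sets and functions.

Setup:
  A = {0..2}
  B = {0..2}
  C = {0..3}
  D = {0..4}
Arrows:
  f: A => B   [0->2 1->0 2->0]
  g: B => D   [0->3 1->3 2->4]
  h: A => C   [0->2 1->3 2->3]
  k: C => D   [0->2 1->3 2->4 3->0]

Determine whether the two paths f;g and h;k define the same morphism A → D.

1) trace f;g:
  0 f=>2 g=>4
  1 f=>0 g=>3
  2 f=>0 g=>3
  ⟦path⟧₁ = [0->4 1->3 2->3]
2) trace h;k:
  0 h=>2 k=>4
  1 h=>3 k=>0
  2 h=>3 k=>0
  ⟦path⟧₂ = [0->4 1->0 2->0]
Equal? differ; not commutative

Answer: DOES NOT COMMUTE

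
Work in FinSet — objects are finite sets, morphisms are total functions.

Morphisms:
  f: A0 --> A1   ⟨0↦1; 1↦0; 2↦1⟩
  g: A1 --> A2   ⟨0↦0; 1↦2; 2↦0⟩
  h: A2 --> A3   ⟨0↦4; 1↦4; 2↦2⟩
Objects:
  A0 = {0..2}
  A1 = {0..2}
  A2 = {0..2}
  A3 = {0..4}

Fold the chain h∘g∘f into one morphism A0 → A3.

  0 f-->1 g-->2 h-->2
  1 f-->0 g-->0 h-->4
  2 f-->1 g-->2 h-->2
composite: ⟨0↦2; 1↦4; 2↦2⟩

Answer: ⟨0↦2; 1↦4; 2↦2⟩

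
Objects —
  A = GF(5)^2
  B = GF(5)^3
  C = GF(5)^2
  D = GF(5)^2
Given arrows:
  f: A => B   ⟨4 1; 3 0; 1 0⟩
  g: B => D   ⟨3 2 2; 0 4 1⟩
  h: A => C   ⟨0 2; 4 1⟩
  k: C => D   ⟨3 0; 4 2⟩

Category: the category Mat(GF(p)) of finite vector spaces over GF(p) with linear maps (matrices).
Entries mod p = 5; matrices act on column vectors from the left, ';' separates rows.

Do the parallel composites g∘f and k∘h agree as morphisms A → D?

Along f;g (path 1):
  e0=[1,0] f=>[4,3,1] g=>[0,3]
  e1=[0,1] f=>[1,0,0] g=>[3,0]
  composite₁ = ⟨0 3; 3 0⟩
Along h;k (path 2):
  e0=[1,0] h=>[0,4] k=>[0,3]
  e1=[0,1] h=>[2,1] k=>[1,0]
  composite₂ = ⟨0 1; 3 0⟩
Equal? distinct morphisms ✗

Answer: DOES NOT COMMUTE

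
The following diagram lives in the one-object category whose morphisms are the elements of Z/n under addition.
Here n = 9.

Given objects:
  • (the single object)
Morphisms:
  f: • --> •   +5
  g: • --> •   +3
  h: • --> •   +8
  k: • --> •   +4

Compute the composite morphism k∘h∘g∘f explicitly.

Answer: +2

Trace:
  0 +5≡5 +3≡8 +8≡7 +4≡2  (mod 9)
result: +2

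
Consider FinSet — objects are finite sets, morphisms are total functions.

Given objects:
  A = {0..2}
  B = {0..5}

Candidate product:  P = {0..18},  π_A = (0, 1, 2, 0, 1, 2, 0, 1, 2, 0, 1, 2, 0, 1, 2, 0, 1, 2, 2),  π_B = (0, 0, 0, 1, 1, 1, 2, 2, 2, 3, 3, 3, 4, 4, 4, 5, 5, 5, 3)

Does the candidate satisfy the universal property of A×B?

|A|·|B| = 3·6 = 18;  |P| = 19
  → cardinalities differ; no bijection possible.

Answer: NOT A VALID PRODUCT — |P|=19 ≠ |A|·|B|=18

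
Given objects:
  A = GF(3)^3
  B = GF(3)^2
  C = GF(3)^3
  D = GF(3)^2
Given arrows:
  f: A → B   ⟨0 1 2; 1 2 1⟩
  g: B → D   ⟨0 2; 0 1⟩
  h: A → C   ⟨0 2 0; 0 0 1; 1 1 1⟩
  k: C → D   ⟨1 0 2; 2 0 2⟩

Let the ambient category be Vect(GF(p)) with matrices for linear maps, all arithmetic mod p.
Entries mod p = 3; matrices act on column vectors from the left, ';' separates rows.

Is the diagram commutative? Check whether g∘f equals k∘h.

Answer: DOES NOT COMMUTE

Derivation:
Along f;g (path 1):
  e0=⟨1,0,0⟩ f→⟨0,1⟩ g→⟨2,1⟩
  e1=⟨0,1,0⟩ f→⟨1,2⟩ g→⟨1,2⟩
  e2=⟨0,0,1⟩ f→⟨2,1⟩ g→⟨2,1⟩
  ⟦path⟧₁ = ⟨2 1 2; 1 2 1⟩
Along h;k (path 2):
  e0=⟨1,0,0⟩ h→⟨0,0,1⟩ k→⟨2,2⟩
  e1=⟨0,1,0⟩ h→⟨2,0,1⟩ k→⟨1,0⟩
  e2=⟨0,0,1⟩ h→⟨0,1,1⟩ k→⟨2,2⟩
  ⟦path⟧₂ = ⟨2 1 2; 2 0 2⟩
Equal? NO — does not commute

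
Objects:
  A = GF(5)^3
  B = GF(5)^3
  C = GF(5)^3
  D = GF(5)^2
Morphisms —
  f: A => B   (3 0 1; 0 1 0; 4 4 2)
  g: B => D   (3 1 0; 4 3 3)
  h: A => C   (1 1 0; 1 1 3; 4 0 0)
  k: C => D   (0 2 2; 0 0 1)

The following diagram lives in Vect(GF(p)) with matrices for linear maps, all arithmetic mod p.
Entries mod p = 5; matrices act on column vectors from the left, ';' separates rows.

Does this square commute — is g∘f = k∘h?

Answer: DOES NOT COMMUTE

Derivation:
Along f;g (path 1):
  e0=⟨1,0,0⟩ f=>⟨3,0,4⟩ g=>⟨4,4⟩
  e1=⟨0,1,0⟩ f=>⟨0,1,4⟩ g=>⟨1,0⟩
  e2=⟨0,0,1⟩ f=>⟨1,0,2⟩ g=>⟨3,0⟩
  composite₁ = (4 1 3; 4 0 0)
Along h;k (path 2):
  e0=⟨1,0,0⟩ h=>⟨1,1,4⟩ k=>⟨0,4⟩
  e1=⟨0,1,0⟩ h=>⟨1,1,0⟩ k=>⟨2,0⟩
  e2=⟨0,0,1⟩ h=>⟨0,3,0⟩ k=>⟨1,0⟩
  composite₂ = (0 2 1; 4 0 0)
Equal? NO — does not commute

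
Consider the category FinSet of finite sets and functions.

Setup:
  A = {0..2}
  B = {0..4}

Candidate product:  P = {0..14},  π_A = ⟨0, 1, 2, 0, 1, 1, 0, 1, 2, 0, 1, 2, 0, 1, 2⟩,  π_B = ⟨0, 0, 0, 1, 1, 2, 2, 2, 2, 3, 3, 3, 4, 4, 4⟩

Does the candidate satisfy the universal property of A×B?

|A|·|B| = 3·5 = 15;  |P| = 15
Check the pairing map k ↦ (π_A(k), π_B(k)):
  0 : (0,0)
  1 : (1,0)
  2 : (2,0)
  3 : (0,1)
  4 : (1,1)
  5 : (1,2)
  6 : (0,2)
  7 : (1,2)  ✗ repeats pair of k=5
  8 : (2,2)
  9 : (0,3)
  10 : (1,3)
  11 : (2,3)
  12 : (0,4)
  13 : (1,4)
  14 : (2,4)
distinct pairs in image: 14 / 15 needed
  → (1,2) hit at k=5 and k=7

Answer: NOT A VALID PRODUCT — duplicate pair at indices 7,5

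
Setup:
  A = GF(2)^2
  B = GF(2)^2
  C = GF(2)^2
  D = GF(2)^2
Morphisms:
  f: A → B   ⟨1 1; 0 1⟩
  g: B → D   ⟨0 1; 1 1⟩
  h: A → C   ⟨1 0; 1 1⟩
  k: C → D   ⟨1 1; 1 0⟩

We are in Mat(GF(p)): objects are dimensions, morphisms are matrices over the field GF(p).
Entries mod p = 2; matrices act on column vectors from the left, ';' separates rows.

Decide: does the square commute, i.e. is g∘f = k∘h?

1) trace f;g:
  e0=⟨1,0⟩ f→⟨1,0⟩ g→⟨0,1⟩
  e1=⟨0,1⟩ f→⟨1,1⟩ g→⟨1,0⟩
  ⟦path⟧₁ = ⟨0 1; 1 0⟩
2) trace h;k:
  e0=⟨1,0⟩ h→⟨1,1⟩ k→⟨0,1⟩
  e1=⟨0,1⟩ h→⟨0,1⟩ k→⟨1,0⟩
  ⟦path⟧₂ = ⟨0 1; 1 0⟩
Equal? YES — commutes

Answer: COMMUTES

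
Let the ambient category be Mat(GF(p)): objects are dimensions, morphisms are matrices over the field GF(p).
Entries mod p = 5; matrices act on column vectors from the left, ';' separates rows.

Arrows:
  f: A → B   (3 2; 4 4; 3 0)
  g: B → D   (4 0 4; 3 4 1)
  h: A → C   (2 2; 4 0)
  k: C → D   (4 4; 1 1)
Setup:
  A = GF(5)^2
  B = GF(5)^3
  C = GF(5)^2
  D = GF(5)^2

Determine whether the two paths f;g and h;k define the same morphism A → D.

Answer: DOES NOT COMMUTE

Derivation:
1) trace f;g:
  e0=[1,0] f→[3,4,3] g→[4,3]
  e1=[0,1] f→[2,4,0] g→[3,2]
  ⟦path⟧₁ = (4 3; 3 2)
2) trace h;k:
  e0=[1,0] h→[2,4] k→[4,1]
  e1=[0,1] h→[2,0] k→[3,2]
  ⟦path⟧₂ = (4 3; 1 2)
Equal? differ; not commutative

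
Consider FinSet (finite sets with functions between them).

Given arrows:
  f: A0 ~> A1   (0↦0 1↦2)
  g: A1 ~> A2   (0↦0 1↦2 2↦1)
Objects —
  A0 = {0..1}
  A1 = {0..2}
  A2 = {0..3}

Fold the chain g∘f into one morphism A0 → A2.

Answer: (0↦0 1↦1)

Derivation:
  0 f~>0 g~>0
  1 f~>2 g~>1
composite: (0↦0 1↦1)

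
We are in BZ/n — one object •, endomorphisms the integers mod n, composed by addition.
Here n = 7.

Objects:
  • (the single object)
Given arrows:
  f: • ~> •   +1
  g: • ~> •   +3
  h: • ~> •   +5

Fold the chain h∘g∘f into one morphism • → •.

  0 +1≡1 +3≡4 +5≡2  (mod 7)
result: +2

Answer: +2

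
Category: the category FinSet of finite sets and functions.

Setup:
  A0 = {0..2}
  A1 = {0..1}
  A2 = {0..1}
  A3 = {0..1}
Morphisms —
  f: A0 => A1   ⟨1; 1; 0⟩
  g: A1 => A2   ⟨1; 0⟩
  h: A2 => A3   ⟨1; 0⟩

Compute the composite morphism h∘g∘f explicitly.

Answer: ⟨1; 1; 0⟩

Work:
  0 f=>1 g=>0 h=>1
  1 f=>1 g=>0 h=>1
  2 f=>0 g=>1 h=>0
⟦path⟧: ⟨1; 1; 0⟩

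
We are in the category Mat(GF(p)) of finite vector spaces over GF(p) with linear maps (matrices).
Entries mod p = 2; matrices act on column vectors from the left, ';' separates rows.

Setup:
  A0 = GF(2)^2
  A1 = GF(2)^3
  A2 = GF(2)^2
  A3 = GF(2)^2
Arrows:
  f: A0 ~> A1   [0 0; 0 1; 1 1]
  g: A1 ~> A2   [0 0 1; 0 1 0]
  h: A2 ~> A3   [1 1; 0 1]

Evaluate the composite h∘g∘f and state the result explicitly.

Answer: [1 0; 0 1]

Work:
  e0=⟨1,0⟩ f~>⟨0,0,1⟩ g~>⟨1,0⟩ h~>⟨1,0⟩
  e1=⟨0,1⟩ f~>⟨0,1,1⟩ g~>⟨1,1⟩ h~>⟨0,1⟩
composite: [1 0; 0 1]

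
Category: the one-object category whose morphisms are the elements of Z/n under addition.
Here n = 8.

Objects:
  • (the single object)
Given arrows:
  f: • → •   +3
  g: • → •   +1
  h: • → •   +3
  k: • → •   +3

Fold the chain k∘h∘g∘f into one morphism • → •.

  0 +3≡3 +1≡4 +3≡7 +3≡2  (mod 8)
composite: +2

Answer: +2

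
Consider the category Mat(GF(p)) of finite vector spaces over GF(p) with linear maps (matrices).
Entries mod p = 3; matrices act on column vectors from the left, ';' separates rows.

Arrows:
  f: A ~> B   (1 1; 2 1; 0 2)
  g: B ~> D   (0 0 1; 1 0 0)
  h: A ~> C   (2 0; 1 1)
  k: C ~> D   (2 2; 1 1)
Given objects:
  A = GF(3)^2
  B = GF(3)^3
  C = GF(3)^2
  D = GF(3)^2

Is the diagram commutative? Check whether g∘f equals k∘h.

Answer: DOES NOT COMMUTE

Trace:
Path 1 = f;g:
  e0=(1,0) f~>(1,2,0) g~>(0,1)
  e1=(0,1) f~>(1,1,2) g~>(2,1)
  ⟦path⟧₁ = (0 2; 1 1)
Path 2 = h;k:
  e0=(1,0) h~>(2,1) k~>(0,0)
  e1=(0,1) h~>(0,1) k~>(2,1)
  ⟦path⟧₂ = (0 2; 0 1)
Equal? NO — does not commute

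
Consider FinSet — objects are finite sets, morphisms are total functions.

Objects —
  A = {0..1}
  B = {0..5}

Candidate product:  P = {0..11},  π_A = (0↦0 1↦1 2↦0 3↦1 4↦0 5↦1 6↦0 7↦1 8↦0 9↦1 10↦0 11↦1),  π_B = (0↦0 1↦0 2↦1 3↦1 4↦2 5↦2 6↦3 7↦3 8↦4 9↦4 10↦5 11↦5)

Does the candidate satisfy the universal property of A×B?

|A|·|B| = 2·6 = 12;  |P| = 12
Check the pairing map k ↦ (π_A(k), π_B(k)):
  0 ↦ (0,0)
  1 ↦ (1,0)
  2 ↦ (0,1)
  3 ↦ (1,1)
  4 ↦ (0,2)
  5 ↦ (1,2)
  6 ↦ (0,3)
  7 ↦ (1,3)
  8 ↦ (0,4)
  9 ↦ (1,4)
  10 ↦ (0,5)
  11 ↦ (1,5)
distinct pairs in image: 12 / 12 needed
  → bijection onto A×B; projections well-typed.

Answer: VALID PRODUCT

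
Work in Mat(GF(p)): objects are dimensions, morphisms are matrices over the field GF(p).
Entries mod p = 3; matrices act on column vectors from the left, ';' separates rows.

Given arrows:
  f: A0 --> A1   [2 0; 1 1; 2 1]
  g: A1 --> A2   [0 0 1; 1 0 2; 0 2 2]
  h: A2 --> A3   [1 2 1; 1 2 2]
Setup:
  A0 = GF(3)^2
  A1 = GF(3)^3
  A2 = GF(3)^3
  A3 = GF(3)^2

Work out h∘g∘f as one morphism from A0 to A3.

  e0=[1,0] f-->[2,1,2] g-->[2,0,0] h-->[2,2]
  e1=[0,1] f-->[0,1,1] g-->[1,2,1] h-->[0,1]
result: [2 0; 2 1]

Answer: [2 0; 2 1]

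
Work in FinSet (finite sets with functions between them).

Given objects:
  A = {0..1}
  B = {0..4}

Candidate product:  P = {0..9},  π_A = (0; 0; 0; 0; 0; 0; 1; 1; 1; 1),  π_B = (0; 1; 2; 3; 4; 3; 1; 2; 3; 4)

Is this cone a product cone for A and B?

|A|·|B| = 2·5 = 10;  |P| = 10
Check the pairing map k ↦ (π_A(k), π_B(k)):
  0 : (0,0)
  1 : (0,1)
  2 : (0,2)
  3 : (0,3)
  4 : (0,4)
  5 : (0,3)  ✗ repeats pair of k=3
  6 : (1,1)
  7 : (1,2)
  8 : (1,3)
  9 : (1,4)
distinct pairs in image: 9 / 10 needed
  → (0,3) hit at k=3 and k=5

Answer: NOT A VALID PRODUCT — duplicate pair at indices 3,5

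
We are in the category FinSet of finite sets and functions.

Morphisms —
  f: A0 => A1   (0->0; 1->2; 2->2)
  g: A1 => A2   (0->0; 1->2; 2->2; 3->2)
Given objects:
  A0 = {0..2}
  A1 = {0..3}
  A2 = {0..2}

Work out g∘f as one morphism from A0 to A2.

Answer: (0->0; 1->2; 2->2)

Derivation:
  0 f=>0 g=>0
  1 f=>2 g=>2
  2 f=>2 g=>2
composite: (0->0; 1->2; 2->2)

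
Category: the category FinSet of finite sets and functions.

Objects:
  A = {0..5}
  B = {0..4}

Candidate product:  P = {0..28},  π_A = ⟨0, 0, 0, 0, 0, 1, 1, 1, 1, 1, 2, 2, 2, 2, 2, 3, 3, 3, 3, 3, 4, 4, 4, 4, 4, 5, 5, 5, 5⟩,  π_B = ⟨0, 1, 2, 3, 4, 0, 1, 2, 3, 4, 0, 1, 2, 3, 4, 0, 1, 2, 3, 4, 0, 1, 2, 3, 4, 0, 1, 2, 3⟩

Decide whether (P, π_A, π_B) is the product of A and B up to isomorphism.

Answer: NOT A VALID PRODUCT — |P|=29 ≠ |A|·|B|=30

Trace:
|A|·|B| = 6·5 = 30;  |P| = 29
  → cardinalities differ; no bijection possible.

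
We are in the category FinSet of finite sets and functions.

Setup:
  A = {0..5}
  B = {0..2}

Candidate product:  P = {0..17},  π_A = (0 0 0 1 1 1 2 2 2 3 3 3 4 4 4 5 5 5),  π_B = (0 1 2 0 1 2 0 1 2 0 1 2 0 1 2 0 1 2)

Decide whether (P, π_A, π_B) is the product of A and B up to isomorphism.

Answer: VALID PRODUCT

Work:
|A|·|B| = 6·3 = 18;  |P| = 18
Check the pairing map k ↦ (π_A(k), π_B(k)):
  0 -> (0,0)
  1 -> (0,1)
  2 -> (0,2)
  3 -> (1,0)
  4 -> (1,1)
  5 -> (1,2)
  6 -> (2,0)
  7 -> (2,1)
  8 -> (2,2)
  9 -> (3,0)
  10 -> (3,1)
  11 -> (3,2)
  12 -> (4,0)
  13 -> (4,1)
  14 -> (4,2)
  15 -> (5,0)
  16 -> (5,1)
  17 -> (5,2)
distinct pairs in image: 18 / 18 needed
  → bijection onto A×B; projections well-typed.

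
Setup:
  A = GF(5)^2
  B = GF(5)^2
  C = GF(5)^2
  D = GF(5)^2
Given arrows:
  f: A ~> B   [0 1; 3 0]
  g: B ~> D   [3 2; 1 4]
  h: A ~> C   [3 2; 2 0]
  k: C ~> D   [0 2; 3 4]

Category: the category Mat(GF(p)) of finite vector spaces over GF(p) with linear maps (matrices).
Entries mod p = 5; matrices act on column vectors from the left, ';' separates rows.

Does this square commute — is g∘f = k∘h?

Path 1 = f;g:
  e0=[1,0] f~>[0,3] g~>[1,2]
  e1=[0,1] f~>[1,0] g~>[3,1]
  ⟦path⟧₁ = [1 3; 2 1]
Path 2 = h;k:
  e0=[1,0] h~>[3,2] k~>[4,2]
  e1=[0,1] h~>[2,0] k~>[0,1]
  ⟦path⟧₂ = [4 0; 2 1]
Equal? differ; not commutative

Answer: DOES NOT COMMUTE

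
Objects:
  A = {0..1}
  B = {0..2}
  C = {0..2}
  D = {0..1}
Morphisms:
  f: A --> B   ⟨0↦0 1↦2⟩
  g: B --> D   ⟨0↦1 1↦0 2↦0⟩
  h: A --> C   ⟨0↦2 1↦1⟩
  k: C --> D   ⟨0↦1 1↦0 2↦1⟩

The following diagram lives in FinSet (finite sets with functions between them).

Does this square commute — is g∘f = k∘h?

Answer: COMMUTES

Work:
Along f;g (path 1):
  0 f-->0 g-->1
  1 f-->2 g-->0
  result₁ = ⟨0↦1 1↦0⟩
Along h;k (path 2):
  0 h-->2 k-->1
  1 h-->1 k-->0
  result₂ = ⟨0↦1 1↦0⟩
Equal? equal; square commutes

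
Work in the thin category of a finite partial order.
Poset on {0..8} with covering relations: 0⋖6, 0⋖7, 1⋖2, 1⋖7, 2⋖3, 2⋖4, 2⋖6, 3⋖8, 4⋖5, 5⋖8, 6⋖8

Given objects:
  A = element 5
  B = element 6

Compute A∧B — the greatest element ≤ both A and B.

Answer: A∧B = 2

Trace:
Common predecessors of 5,6: {1,2}
  1 ⊑ 2
  2 ⊑ 2
glb = 2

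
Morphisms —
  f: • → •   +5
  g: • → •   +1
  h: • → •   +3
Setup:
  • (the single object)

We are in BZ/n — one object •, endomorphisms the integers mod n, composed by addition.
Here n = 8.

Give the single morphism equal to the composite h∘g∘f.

  0 +5≡5 +1≡6 +3≡1  (mod 8)
⟦path⟧: +1

Answer: +1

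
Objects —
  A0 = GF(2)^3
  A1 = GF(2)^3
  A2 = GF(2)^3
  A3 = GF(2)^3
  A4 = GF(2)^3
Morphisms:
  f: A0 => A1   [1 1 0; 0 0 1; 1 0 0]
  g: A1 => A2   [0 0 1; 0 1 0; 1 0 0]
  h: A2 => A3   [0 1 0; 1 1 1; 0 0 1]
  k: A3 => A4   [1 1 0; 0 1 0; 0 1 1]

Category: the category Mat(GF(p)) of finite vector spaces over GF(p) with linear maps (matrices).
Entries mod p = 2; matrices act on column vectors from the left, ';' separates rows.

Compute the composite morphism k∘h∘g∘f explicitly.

  e0=⟨1,0,0⟩ f=>⟨1,0,1⟩ g=>⟨1,0,1⟩ h=>⟨0,0,1⟩ k=>⟨0,0,1⟩
  e1=⟨0,1,0⟩ f=>⟨1,0,0⟩ g=>⟨0,0,1⟩ h=>⟨0,1,1⟩ k=>⟨1,1,0⟩
  e2=⟨0,0,1⟩ f=>⟨0,1,0⟩ g=>⟨0,1,0⟩ h=>⟨1,1,0⟩ k=>⟨0,1,1⟩
⟦path⟧: [0 1 0; 0 1 1; 1 0 1]

Answer: [0 1 0; 0 1 1; 1 0 1]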